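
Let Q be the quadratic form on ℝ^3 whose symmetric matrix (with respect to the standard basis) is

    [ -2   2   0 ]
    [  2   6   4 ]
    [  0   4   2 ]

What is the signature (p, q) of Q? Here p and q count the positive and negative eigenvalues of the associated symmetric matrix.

Congruent diagonalization of A (simultaneous row and column reduction) yields pivots -2, 8, 0.
So there are 1 positive, 1 negative, 1 zero pivots.

(1, 1)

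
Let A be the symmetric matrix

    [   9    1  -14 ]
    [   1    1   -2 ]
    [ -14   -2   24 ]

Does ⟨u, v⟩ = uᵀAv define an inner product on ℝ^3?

Symmetric row and column elimination reduces A to a congruent diagonal form with pivots 9, 8/9, 2.
That gives 3 positive pivots.
Hence Q is positive definite.
⟨·,·⟩ is an inner product exactly when A is positive definite.

yes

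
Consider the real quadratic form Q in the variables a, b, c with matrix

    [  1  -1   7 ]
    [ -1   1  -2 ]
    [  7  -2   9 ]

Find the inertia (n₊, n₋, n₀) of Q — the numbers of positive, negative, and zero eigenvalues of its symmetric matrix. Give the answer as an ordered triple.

By Sylvester's law of inertia any congruent diagonalization of A has 2 positive, 1 negative and 0 zero entries.

(2, 1, 0)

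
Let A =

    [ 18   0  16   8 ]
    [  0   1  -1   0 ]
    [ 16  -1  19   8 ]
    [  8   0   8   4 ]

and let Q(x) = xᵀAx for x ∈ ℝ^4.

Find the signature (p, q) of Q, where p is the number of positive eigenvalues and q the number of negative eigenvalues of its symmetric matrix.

Applying the same elementary operations to the rows and columns of A produces a congruent diagonal matrix with entries 18, 1, 34/9, 4/17.
So there are 4 positive pivots.

(4, 0)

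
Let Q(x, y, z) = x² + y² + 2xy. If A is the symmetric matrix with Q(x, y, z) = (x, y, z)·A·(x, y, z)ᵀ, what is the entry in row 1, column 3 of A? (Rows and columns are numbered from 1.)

0

The coefficient of x·z in Q is 0. For a symmetric A this equals A[1,3] + A[3,1] = 2·A[1,3].
So A[1,3] = 0/2 = 0.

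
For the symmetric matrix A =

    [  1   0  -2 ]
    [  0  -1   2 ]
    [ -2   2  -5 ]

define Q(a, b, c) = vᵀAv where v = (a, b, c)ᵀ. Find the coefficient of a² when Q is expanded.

1

The coefficient of a² is the diagonal entry A[1,1] = 1.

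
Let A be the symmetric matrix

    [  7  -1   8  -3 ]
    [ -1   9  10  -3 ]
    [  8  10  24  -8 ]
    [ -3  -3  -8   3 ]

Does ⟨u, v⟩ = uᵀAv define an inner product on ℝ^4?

Applying the same elementary operations to the rows and columns of A produces a congruent diagonal matrix with entries 7, 62/7, 26/31, 4/13.
So there are 4 positive pivots.
Hence Q is positive definite.
⟨·,·⟩ is an inner product exactly when A is positive definite.

yes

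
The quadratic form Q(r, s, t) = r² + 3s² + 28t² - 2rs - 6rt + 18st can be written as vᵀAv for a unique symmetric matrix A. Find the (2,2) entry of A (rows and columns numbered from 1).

The coefficient of s² in Q is 3, and that is exactly A[2,2].

3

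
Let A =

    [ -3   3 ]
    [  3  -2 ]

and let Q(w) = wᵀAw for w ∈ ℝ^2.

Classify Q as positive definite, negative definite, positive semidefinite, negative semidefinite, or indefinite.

indefinite

Congruent diagonalization of A (simultaneous row and column reduction) yields pivots -3, 1.
Counting signs: 1 positive, 1 negative.
Hence Q is indefinite.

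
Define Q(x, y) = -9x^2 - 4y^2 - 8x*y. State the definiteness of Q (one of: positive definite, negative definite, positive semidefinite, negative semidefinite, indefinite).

negative definite

The symmetric matrix of Q is A = [[-9, -4], [-4, -4]].
Leading principal minors: Δ_1 = -9, Δ_2 = 20.
The signs alternate starting with Δ_1 < 0, so by Sylvester's criterion Q is negative definite.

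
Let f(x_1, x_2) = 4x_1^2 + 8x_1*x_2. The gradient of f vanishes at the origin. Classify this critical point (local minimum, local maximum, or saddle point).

The Hessian at the origin is H = [[8, 8], [8, 0]].
det H = 8·0 − (8)² = -64 < 0, so H is indefinite.
Therefore the origin is a saddle point.

saddle point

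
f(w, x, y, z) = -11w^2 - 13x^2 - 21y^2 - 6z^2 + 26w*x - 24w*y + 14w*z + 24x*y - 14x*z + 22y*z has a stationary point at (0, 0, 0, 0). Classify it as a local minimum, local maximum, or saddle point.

The Hessian at the origin is H = [[-22, 26, -24, 14], [26, -26, 24, -14], [-24, 24, -42, 22], [14, -14, 22, -12]].
Symmetric row and column elimination reduces H to a congruent diagonal form with pivots -22, 52/11, -258/13, -40/129.
That gives 1 positive, 3 negative pivots.
H is indefinite, so the origin is a saddle point.

saddle point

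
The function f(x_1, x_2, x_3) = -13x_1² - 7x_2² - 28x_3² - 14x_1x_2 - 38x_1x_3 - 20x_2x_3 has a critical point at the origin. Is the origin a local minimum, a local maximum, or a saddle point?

The Hessian at the origin is H = [[-26, -14, -38], [-14, -14, -20], [-38, -20, -56]].
Congruent diagonalization of H (simultaneous row and column reduction) yields pivots -26, -84/13, -3/7.
That gives 3 negative pivots.
H is negative definite, so the origin is a strict local maximum.

local maximum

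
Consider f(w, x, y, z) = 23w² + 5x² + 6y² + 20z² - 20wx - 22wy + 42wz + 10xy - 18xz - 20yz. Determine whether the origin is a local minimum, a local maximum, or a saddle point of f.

The Hessian at the origin is H = [[46, -20, -22, 42], [-20, 10, 10, -18], [-22, 10, 12, -20], [42, -18, -20, 40]].
An LDLᵀ factorisation of H has diagonal entries 46, 30/23, 4/3, 8/5.
So there are 4 positive pivots.
H is positive definite, so the origin is a strict local minimum.

local minimum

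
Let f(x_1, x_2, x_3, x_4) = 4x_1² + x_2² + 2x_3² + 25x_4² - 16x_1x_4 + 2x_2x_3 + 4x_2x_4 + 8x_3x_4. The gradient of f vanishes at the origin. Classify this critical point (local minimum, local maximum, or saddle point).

local minimum

The Hessian at the origin is H = [[8, 0, 0, -16], [0, 2, 2, 4], [0, 2, 4, 8], [-16, 4, 8, 50]].
Applying the same elementary operations to the rows and columns of H produces a congruent diagonal matrix with entries 8, 2, 2, 2.
That gives 4 positive pivots.
H is positive definite, so the origin is a strict local minimum.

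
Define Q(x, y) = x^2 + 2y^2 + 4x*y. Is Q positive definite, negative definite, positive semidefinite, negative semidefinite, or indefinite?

The symmetric matrix is A = [[1, 2], [2, 2]].
An LDLᵀ factorisation of A has diagonal entries 1, -2.
So there are 1 positive, 1 negative pivots.
Hence Q is indefinite.

indefinite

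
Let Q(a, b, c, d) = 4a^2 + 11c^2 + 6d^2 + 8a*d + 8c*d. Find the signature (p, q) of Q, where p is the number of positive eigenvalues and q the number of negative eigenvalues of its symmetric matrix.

The associated matrix is A = [[4, 0, 0, 4], [0, 0, 0, 0], [0, 0, 11, 4], [4, 0, 4, 6]].
Applying the same elementary operations to the rows and columns of A produces a congruent diagonal matrix with entries 4, 0, 11, 6/11.
So there are 3 positive, 1 zero pivots.

(3, 0)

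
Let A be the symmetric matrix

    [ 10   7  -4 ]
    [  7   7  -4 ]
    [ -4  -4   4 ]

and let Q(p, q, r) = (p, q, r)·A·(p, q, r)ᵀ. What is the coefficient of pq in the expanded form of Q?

14

The coefficient of pq is A[1,2] + A[2,1] = 2·7 = 14.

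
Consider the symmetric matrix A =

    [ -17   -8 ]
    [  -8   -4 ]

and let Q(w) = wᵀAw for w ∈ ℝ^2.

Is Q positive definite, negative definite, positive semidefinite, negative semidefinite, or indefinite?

Leading principal minors: Δ_1 = -17, Δ_2 = 4.
The signs alternate starting with Δ_1 < 0, so by Sylvester's criterion Q is negative definite.

negative definite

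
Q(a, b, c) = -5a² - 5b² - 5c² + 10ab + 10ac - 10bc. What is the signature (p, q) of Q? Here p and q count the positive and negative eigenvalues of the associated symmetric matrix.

Write A = [[-5, 5, 5], [5, -5, -5], [5, -5, -5]].
Row-reducing A symmetrically gives the diagonal entries -5, 0, 0.
That gives 1 negative, 2 zero pivots.

(0, 1)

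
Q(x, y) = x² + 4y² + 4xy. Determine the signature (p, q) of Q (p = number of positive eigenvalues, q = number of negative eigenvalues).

The associated matrix is A = [[1, 2], [2, 4]].
Symmetric row and column elimination reduces A to a congruent diagonal form with pivots 1, 0.
That gives 1 positive, 1 zero pivots.

(1, 0)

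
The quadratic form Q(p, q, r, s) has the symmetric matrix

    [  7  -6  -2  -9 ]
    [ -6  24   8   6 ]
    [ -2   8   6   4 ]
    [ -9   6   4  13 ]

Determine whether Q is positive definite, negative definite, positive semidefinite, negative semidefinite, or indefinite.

positive definite

Leading principal minors: Δ_1 = 7, Δ_2 = 132, Δ_3 = 440, Δ_4 = 32.
All leading principal minors are positive, so by Sylvester's criterion Q is positive definite.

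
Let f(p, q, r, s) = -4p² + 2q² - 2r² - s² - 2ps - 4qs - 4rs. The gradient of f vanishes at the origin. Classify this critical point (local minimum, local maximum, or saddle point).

saddle point

The Hessian at the origin is H = [[-8, 0, 0, -2], [0, 4, 0, -4], [0, 0, -4, -4], [-2, -4, -4, -2]].
Symmetric row and column elimination reduces H to a congruent diagonal form with pivots -8, 4, -4, -3/2.
Counting signs: 1 positive, 3 negative.
H is indefinite, so the origin is a saddle point.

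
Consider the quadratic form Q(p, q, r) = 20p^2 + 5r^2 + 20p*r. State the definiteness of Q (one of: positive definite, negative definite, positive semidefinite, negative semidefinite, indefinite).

The associated matrix is A = [[20, 0, 10], [0, 0, 0], [10, 0, 5]].
Symmetric row and column elimination reduces A to a congruent diagonal form with pivots 20, 0, 0.
That gives 1 positive, 2 zero pivots.
Hence Q is positive semidefinite.

positive semidefinite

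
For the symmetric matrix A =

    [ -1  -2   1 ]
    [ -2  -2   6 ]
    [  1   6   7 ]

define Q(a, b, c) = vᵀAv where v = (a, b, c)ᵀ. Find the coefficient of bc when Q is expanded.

12

The coefficient of bc is A[2,3] + A[3,2] = 2·6 = 12.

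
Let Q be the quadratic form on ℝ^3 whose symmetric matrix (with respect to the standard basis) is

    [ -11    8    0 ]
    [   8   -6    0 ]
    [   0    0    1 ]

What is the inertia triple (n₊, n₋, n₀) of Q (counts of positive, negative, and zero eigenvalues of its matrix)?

(1, 2, 0)

An LDLᵀ factorisation of A has diagonal entries -11, -2/11, 1.
That gives 1 positive, 2 negative pivots.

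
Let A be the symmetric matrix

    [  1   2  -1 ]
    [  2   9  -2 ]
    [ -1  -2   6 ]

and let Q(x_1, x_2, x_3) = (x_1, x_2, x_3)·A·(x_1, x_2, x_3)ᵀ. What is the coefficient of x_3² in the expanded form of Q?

6

The coefficient of x_3² is the diagonal entry A[3,3] = 6.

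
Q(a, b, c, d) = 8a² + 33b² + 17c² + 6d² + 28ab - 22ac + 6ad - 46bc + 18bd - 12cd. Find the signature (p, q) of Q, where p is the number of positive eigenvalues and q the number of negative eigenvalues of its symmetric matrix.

The associated matrix is A = [[8, 14, -11, 3], [14, 33, -23, 9], [-11, -23, 17, -6], [3, 9, -6, 6]].
Row-reducing A symmetrically gives the diagonal entries 8, 17/2, 15/68, 3.
Counting signs: 4 positive.

(4, 0)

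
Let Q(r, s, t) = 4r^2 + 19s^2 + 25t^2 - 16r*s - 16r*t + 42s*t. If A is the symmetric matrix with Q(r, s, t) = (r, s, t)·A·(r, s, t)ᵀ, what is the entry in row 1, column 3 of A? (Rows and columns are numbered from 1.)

-8

The coefficient of r·t in Q is -16. For a symmetric A this equals A[1,3] + A[3,1] = 2·A[1,3].
So A[1,3] = -16/2 = -8.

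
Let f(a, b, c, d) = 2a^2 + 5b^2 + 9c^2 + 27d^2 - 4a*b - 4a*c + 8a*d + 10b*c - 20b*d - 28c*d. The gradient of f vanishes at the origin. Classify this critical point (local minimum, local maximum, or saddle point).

The Hessian at the origin is H = [[4, -4, -4, 8], [-4, 10, 10, -20], [-4, 10, 18, -28], [8, -20, -28, 54]].
Applying the same elementary operations to the rows and columns of H produces a congruent diagonal matrix with entries 4, 6, 8, 6.
That gives 4 positive pivots.
H is positive definite, so the origin is a strict local minimum.

local minimum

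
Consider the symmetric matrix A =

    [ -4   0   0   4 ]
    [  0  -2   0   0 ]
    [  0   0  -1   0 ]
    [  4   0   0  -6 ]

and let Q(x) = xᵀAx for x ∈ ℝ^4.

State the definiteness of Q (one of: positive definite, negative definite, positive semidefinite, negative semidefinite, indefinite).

Leading principal minors: Δ_1 = -4, Δ_2 = 8, Δ_3 = -8, Δ_4 = 16.
The signs alternate starting with Δ_1 < 0, so by Sylvester's criterion Q is negative definite.

negative definite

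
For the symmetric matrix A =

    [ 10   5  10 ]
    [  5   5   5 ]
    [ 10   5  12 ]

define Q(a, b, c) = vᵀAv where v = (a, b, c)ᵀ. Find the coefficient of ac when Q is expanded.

The coefficient of ac is A[1,3] + A[3,1] = 2·10 = 20.

20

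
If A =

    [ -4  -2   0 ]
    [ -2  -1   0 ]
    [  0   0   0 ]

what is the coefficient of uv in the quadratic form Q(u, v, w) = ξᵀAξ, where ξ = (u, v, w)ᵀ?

-4

The coefficient of uv is A[1,2] + A[2,1] = 2·(-2) = -4.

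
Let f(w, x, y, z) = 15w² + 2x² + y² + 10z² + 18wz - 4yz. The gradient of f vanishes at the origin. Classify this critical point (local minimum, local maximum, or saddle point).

local minimum

The Hessian at the origin is H = [[30, 0, 0, 18], [0, 4, 0, 0], [0, 0, 2, -4], [18, 0, -4, 20]].
An LDLᵀ factorisation of H has diagonal entries 30, 4, 2, 6/5.
So there are 4 positive pivots.
H is positive definite, so the origin is a strict local minimum.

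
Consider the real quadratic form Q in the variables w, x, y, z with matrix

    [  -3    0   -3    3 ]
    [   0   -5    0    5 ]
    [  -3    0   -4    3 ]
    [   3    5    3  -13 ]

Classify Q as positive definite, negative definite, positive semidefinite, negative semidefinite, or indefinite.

negative definite

Leading principal minors: Δ_1 = -3, Δ_2 = 15, Δ_3 = -15, Δ_4 = 75.
The signs alternate starting with Δ_1 < 0, so by Sylvester's criterion Q is negative definite.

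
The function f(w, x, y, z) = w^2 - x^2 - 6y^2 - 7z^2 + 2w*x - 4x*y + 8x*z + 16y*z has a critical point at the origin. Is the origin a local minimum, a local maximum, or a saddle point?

The Hessian at the origin is H = [[2, 2, 0, 0], [2, -2, -4, 8], [0, -4, -12, 16], [0, 8, 16, -14]].
Symmetric row and column elimination reduces H to a congruent diagonal form with pivots 2, -4, -8, 10.
So there are 2 positive, 2 negative pivots.
H is indefinite, so the origin is a saddle point.

saddle point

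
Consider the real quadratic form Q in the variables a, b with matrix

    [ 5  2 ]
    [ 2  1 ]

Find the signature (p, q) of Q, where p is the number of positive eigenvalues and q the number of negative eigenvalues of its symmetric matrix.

Symmetric row and column elimination reduces A to a congruent diagonal form with pivots 5, 1/5.
Counting signs: 2 positive.

(2, 0)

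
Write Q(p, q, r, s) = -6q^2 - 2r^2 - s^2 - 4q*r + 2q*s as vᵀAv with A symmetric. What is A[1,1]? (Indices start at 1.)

0

The coefficient of p^2 in Q is 0, and that is exactly A[1,1].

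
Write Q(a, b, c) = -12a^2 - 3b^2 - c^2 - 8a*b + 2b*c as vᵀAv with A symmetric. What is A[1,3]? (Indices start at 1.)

The coefficient of a·c in Q is 0. For a symmetric A this equals A[1,3] + A[3,1] = 2·A[1,3].
So A[1,3] = 0/2 = 0.

0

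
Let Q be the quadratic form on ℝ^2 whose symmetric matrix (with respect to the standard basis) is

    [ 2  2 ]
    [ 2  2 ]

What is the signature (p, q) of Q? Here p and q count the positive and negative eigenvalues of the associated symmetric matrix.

Symmetric row and column elimination reduces A to a congruent diagonal form with pivots 2, 0.
That gives 1 positive, 1 zero pivots.

(1, 0)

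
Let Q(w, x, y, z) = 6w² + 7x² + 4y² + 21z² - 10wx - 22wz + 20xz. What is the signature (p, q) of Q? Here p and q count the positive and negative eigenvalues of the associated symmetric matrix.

(4, 0)

The symmetric matrix is A = [[6, -5, 0, -11], [-5, 7, 0, 10], [0, 0, 4, 0], [-11, 10, 0, 21]].
Symmetric row and column elimination reduces A to a congruent diagonal form with pivots 6, 17/6, 4, 10/17.
That gives 4 positive pivots.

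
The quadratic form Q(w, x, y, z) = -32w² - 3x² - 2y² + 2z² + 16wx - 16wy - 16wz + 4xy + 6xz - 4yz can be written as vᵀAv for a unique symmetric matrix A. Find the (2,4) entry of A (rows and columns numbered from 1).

3

The coefficient of x·z in Q is 6. For a symmetric A this equals A[2,4] + A[4,2] = 2·A[2,4].
So A[2,4] = 6/2 = 3.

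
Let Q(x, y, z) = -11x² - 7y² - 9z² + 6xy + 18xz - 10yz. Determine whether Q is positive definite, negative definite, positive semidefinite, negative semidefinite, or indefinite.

negative definite

The symmetric matrix is A = [[-11, 3, 9], [3, -7, -5], [9, -5, -9]].
Congruent diagonalization of A (simultaneous row and column reduction) yields pivots -11, -68/11, -10/17.
Counting signs: 3 negative.
Hence Q is negative definite.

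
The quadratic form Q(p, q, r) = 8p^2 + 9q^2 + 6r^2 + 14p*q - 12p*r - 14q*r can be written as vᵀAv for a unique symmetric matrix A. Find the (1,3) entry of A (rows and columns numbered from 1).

The coefficient of p·r in Q is -12. For a symmetric A this equals A[1,3] + A[3,1] = 2·A[1,3].
So A[1,3] = -12/2 = -6.

-6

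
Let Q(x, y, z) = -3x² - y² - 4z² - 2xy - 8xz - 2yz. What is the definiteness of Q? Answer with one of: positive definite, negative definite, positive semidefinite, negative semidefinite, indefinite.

The associated matrix is A = [[-3, -1, -4], [-1, -1, -1], [-4, -1, -4]].
Symmetric row and column elimination reduces A to a congruent diagonal form with pivots -3, -2/3, 3/2.
Counting signs: 1 positive, 2 negative.
Hence Q is indefinite.

indefinite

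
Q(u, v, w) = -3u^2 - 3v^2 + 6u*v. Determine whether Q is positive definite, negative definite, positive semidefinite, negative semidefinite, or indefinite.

Write A = [[-3, 3, 0], [3, -3, 0], [0, 0, 0]].
Applying the same elementary operations to the rows and columns of A produces a congruent diagonal matrix with entries -3, 0, 0.
So there are 1 negative, 2 zero pivots.
Hence Q is negative semidefinite.

negative semidefinite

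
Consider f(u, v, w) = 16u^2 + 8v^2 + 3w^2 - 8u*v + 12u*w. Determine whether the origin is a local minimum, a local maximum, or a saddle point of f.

local minimum

The Hessian at the origin is H = [[32, -8, 12], [-8, 16, 0], [12, 0, 6]].
Applying the same elementary operations to the rows and columns of H produces a congruent diagonal matrix with entries 32, 14, 6/7.
Counting signs: 3 positive.
H is positive definite, so the origin is a strict local minimum.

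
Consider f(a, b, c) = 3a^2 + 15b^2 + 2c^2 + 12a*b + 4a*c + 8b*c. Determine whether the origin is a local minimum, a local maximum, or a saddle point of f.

The Hessian at the origin is H = [[6, 12, 4], [12, 30, 8], [4, 8, 4]].
Symmetric row and column elimination reduces H to a congruent diagonal form with pivots 6, 6, 4/3.
So there are 3 positive pivots.
H is positive definite, so the origin is a strict local minimum.

local minimum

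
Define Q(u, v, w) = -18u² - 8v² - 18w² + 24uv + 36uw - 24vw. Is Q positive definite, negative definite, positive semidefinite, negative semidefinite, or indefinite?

The symmetric matrix is A = [[-18, 12, 18], [12, -8, -12], [18, -12, -18]].
Symmetric row and column elimination reduces A to a congruent diagonal form with pivots -18, 0, 0.
That gives 1 negative, 2 zero pivots.
Hence Q is negative semidefinite.

negative semidefinite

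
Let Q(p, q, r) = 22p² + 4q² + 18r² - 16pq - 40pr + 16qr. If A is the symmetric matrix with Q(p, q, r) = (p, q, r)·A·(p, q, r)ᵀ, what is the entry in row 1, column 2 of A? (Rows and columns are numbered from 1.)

-8

The coefficient of p·q in Q is -16. For a symmetric A this equals A[1,2] + A[2,1] = 2·A[1,2].
So A[1,2] = -16/2 = -8.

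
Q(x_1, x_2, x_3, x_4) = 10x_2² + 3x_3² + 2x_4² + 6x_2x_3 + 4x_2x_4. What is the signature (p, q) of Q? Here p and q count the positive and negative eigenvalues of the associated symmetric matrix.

The associated matrix is A = [[0, 0, 0, 0], [0, 10, 3, 2], [0, 3, 3, 0], [0, 2, 0, 2]].
Row-reducing A symmetrically gives the diagonal entries 0, 10, 21/10, 10/7.
So there are 3 positive, 1 zero pivots.

(3, 0)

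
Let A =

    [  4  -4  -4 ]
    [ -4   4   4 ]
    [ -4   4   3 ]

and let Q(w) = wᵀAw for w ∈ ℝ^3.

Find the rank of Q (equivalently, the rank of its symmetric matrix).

Row-reducing A symmetrically gives the diagonal entries 4, 0, -1.
That gives 1 positive, 1 negative, 1 zero pivots.
The rank is the number of nonzero pivots: 2.

2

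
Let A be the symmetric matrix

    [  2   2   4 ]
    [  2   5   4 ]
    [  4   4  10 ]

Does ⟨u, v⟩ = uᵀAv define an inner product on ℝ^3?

yes

Leading principal minors: Δ_1 = 2, Δ_2 = 6, Δ_3 = 12.
All leading principal minors are positive, so by Sylvester's criterion Q is positive definite.
⟨·,·⟩ is an inner product exactly when A is positive definite.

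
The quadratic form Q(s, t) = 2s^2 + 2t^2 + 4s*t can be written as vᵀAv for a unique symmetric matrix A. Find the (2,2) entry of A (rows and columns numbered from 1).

The coefficient of t^2 in Q is 2, and that is exactly A[2,2].

2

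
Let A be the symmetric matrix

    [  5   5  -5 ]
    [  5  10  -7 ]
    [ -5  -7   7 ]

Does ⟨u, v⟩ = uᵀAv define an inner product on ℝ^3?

yes

Leading principal minors: Δ_1 = 5, Δ_2 = 25, Δ_3 = 30.
All leading principal minors are positive, so by Sylvester's criterion Q is positive definite.
⟨·,·⟩ is an inner product exactly when A is positive definite.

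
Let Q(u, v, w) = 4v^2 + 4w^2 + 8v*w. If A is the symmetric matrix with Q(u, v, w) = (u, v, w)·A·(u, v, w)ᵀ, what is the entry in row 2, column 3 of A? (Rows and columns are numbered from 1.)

4

The coefficient of v·w in Q is 8. For a symmetric A this equals A[2,3] + A[3,2] = 2·A[2,3].
So A[2,3] = 8/2 = 4.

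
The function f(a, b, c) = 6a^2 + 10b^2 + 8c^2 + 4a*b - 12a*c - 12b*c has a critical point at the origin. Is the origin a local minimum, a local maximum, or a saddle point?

The Hessian at the origin is H = [[12, 4, -12], [4, 20, -12], [-12, -12, 16]].
Row-reducing H symmetrically gives the diagonal entries 12, 56/3, 4/7.
That gives 3 positive pivots.
H is positive definite, so the origin is a strict local minimum.

local minimum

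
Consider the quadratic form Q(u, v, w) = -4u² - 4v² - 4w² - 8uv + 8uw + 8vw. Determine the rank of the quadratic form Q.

The associated matrix is A = [[-4, -4, 4], [-4, -4, 4], [4, 4, -4]].
Applying the same elementary operations to the rows and columns of A produces a congruent diagonal matrix with entries -4, 0, 0.
So there are 1 negative, 2 zero pivots.
The rank is the number of nonzero pivots: 1.

1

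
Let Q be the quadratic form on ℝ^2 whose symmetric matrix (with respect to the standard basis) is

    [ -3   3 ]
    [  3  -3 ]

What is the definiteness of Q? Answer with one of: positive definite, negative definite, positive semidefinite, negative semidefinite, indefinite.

negative semidefinite

For the 2×2 matrix [[-3, 3], [3, -3]]: det = -3·-3 − (3)² = 0, trace = -6.
det = 0 so one eigenvalue is zero; the form is semidefinite with the sign of the trace.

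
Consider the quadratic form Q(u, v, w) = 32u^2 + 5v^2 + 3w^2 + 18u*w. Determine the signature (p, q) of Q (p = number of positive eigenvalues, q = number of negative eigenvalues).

Write A = [[32, 0, 9], [0, 5, 0], [9, 0, 3]].
Row-reducing A symmetrically gives the diagonal entries 32, 5, 15/32.
Counting signs: 3 positive.

(3, 0)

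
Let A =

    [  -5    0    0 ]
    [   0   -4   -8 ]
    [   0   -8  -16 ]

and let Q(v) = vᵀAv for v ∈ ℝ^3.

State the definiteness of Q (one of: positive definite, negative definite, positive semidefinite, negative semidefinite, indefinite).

Congruent diagonalization of A (simultaneous row and column reduction) yields pivots -5, -4, 0.
Counting signs: 2 negative, 1 zero.
Hence Q is negative semidefinite.

negative semidefinite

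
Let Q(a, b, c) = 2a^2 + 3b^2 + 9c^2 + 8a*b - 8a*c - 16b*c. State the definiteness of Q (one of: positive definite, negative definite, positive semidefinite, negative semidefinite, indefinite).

indefinite

The associated matrix is A = [[2, 4, -4], [4, 3, -8], [-4, -8, 9]].
Symmetric row and column elimination reduces A to a congruent diagonal form with pivots 2, -5, 1.
Counting signs: 2 positive, 1 negative.
Hence Q is indefinite.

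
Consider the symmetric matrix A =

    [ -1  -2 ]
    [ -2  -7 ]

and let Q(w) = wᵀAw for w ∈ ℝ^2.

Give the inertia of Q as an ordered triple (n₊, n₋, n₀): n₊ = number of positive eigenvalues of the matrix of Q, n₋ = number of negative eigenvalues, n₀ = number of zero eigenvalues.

Applying the same elementary operations to the rows and columns of A produces a congruent diagonal matrix with entries -1, -3.
That gives 2 negative pivots.

(0, 2, 0)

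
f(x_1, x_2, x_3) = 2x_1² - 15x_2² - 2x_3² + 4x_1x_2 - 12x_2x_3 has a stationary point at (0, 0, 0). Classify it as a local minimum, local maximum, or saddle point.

saddle point

The Hessian at the origin is H = [[4, 4, 0], [4, -30, -12], [0, -12, -4]].
Row-reducing H symmetrically gives the diagonal entries 4, -34, 4/17.
So there are 2 positive, 1 negative pivots.
H is indefinite, so the origin is a saddle point.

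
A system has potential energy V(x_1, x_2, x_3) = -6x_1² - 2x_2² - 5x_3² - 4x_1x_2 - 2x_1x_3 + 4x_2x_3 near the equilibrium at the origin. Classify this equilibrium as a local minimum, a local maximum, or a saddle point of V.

local maximum

The Hessian at the origin is H = [[-12, -4, -2], [-4, -4, 4], [-2, 4, -10]].
Row-reducing H symmetrically gives the diagonal entries -12, -8/3, -3/2.
That gives 3 negative pivots.
H is negative definite, so the origin is a strict local maximum.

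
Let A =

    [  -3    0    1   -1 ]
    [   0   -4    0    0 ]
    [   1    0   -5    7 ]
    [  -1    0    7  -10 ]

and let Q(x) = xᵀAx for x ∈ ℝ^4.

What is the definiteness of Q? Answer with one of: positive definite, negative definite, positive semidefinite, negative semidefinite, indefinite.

Symmetric row and column elimination reduces A to a congruent diagonal form with pivots -3, -4, -14/3, -1/7.
That gives 4 negative pivots.
Hence Q is negative definite.

negative definite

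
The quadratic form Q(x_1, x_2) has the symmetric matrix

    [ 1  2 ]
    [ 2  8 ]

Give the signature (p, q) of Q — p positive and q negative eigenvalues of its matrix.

(2, 0)

Symmetric row and column elimination reduces A to a congruent diagonal form with pivots 1, 4.
So there are 2 positive pivots.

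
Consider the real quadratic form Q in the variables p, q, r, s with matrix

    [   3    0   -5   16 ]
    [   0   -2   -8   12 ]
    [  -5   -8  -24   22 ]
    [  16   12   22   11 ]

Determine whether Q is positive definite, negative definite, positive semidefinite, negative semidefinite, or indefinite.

An LDLᵀ factorisation of A has diagonal entries 3, -2, -1/3, -1.
Counting signs: 1 positive, 3 negative.
Hence Q is indefinite.

indefinite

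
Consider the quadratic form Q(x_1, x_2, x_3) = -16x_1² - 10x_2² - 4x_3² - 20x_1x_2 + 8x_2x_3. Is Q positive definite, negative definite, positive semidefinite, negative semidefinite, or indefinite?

The associated matrix is A = [[-16, -10, 0], [-10, -10, 4], [0, 4, -4]].
Applying the same elementary operations to the rows and columns of A produces a congruent diagonal matrix with entries -16, -15/4, 4/15.
Counting signs: 1 positive, 2 negative.
Hence Q is indefinite.

indefinite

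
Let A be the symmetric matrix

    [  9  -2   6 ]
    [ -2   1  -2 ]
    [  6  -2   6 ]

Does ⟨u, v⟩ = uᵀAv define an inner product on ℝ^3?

Leading principal minors: Δ_1 = 9, Δ_2 = 5, Δ_3 = 6.
All leading principal minors are positive, so by Sylvester's criterion Q is positive definite.
⟨·,·⟩ is an inner product exactly when A is positive definite.

yes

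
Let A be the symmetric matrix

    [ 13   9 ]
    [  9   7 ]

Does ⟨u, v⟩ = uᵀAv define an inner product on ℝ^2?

Applying the same elementary operations to the rows and columns of A produces a congruent diagonal matrix with entries 13, 10/13.
That gives 2 positive pivots.
Hence Q is positive definite.
⟨·,·⟩ is an inner product exactly when A is positive definite.

yes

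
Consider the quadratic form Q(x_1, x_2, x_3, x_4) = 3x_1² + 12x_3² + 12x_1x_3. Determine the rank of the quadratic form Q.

The associated matrix is A = [[3, 0, 6, 0], [0, 0, 0, 0], [6, 0, 12, 0], [0, 0, 0, 0]].
Congruent diagonalization of A (simultaneous row and column reduction) yields pivots 3, 0, 0, 0.
So there are 1 positive, 3 zero pivots.
The rank is the number of nonzero pivots: 1.

1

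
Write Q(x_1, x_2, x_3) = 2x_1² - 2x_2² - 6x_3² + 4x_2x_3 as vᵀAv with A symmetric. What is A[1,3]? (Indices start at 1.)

0

The coefficient of x_1·x_3 in Q is 0. For a symmetric A this equals A[1,3] + A[3,1] = 2·A[1,3].
So A[1,3] = 0/2 = 0.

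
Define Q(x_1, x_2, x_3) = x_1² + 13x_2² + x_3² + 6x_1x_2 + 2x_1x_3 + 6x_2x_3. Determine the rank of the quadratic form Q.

The associated matrix is A = [[1, 3, 1], [3, 13, 3], [1, 3, 1]].
Applying the same elementary operations to the rows and columns of A produces a congruent diagonal matrix with entries 1, 4, 0.
That gives 2 positive, 1 zero pivots.
The rank is the number of nonzero pivots: 2.

2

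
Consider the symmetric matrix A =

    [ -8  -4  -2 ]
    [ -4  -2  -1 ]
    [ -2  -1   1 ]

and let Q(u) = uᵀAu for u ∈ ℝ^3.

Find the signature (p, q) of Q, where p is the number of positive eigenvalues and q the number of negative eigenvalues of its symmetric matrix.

Congruent diagonalization of A (simultaneous row and column reduction) yields pivots -8, 0, 3/2.
Counting signs: 1 positive, 1 negative, 1 zero.

(1, 1)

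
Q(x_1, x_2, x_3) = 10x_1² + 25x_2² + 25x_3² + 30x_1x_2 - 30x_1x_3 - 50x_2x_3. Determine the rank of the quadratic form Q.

2

Write A = [[10, 15, -15], [15, 25, -25], [-15, -25, 25]].
Row-reducing A symmetrically gives the diagonal entries 10, 5/2, 0.
Counting signs: 2 positive, 1 zero.
The rank is the number of nonzero pivots: 2.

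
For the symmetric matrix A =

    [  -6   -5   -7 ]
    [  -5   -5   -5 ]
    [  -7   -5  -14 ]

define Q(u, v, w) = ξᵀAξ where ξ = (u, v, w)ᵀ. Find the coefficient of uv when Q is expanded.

-10

The coefficient of uv is A[1,2] + A[2,1] = 2·(-5) = -10.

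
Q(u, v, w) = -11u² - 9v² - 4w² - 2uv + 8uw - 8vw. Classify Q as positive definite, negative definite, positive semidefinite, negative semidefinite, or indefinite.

Write A = [[-11, -1, 4], [-1, -9, -4], [4, -4, -4]].
Applying the same elementary operations to the rows and columns of A produces a congruent diagonal matrix with entries -11, -98/11, -20/49.
Counting signs: 3 negative.
Hence Q is negative definite.

negative definite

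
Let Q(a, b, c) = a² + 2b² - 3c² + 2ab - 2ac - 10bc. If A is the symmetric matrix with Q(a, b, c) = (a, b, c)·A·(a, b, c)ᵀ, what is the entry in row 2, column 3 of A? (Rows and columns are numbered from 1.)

The coefficient of b·c in Q is -10. For a symmetric A this equals A[2,3] + A[3,2] = 2·A[2,3].
So A[2,3] = -10/2 = -5.

-5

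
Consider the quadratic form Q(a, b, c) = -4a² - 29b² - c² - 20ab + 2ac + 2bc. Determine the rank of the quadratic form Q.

Write A = [[-4, -10, 1], [-10, -29, 1], [1, 1, -1]].
Congruent diagonalization of A (simultaneous row and column reduction) yields pivots -4, -4, -3/16.
Counting signs: 3 negative.
The rank is the number of nonzero pivots: 3.

3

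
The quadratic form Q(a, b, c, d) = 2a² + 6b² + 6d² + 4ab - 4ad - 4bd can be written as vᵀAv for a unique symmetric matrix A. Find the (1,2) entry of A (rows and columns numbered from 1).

2

The coefficient of a·b in Q is 4. For a symmetric A this equals A[1,2] + A[2,1] = 2·A[1,2].
So A[1,2] = 4/2 = 2.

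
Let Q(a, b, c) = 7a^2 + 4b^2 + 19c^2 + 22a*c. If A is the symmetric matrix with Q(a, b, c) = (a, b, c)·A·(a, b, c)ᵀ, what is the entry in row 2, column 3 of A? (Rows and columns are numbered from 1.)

0

The coefficient of b·c in Q is 0. For a symmetric A this equals A[2,3] + A[3,2] = 2·A[2,3].
So A[2,3] = 0/2 = 0.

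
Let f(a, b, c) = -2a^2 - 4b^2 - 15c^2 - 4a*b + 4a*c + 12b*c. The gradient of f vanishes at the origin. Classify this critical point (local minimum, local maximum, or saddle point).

local maximum

The Hessian at the origin is H = [[-4, -4, 4], [-4, -8, 12], [4, 12, -30]].
Congruent diagonalization of H (simultaneous row and column reduction) yields pivots -4, -4, -10.
That gives 3 negative pivots.
H is negative definite, so the origin is a strict local maximum.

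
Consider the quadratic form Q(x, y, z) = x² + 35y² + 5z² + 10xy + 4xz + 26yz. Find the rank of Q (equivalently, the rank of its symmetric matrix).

3

Write A = [[1, 5, 2], [5, 35, 13], [2, 13, 5]].
An LDLᵀ factorisation of A has diagonal entries 1, 10, 1/10.
So there are 3 positive pivots.
The rank is the number of nonzero pivots: 3.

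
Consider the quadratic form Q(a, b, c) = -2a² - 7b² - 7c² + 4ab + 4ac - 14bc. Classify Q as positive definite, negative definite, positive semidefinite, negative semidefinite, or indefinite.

The associated matrix is A = [[-2, 2, 2], [2, -7, -7], [2, -7, -7]].
Row-reducing A symmetrically gives the diagonal entries -2, -5, 0.
Counting signs: 2 negative, 1 zero.
Hence Q is negative semidefinite.

negative semidefinite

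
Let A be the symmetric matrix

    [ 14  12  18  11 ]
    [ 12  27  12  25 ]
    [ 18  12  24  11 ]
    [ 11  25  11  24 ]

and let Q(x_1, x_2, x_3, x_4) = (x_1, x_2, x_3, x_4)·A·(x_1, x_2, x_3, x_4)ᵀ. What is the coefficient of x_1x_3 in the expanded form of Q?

36

The coefficient of x_1x_3 is A[1,3] + A[3,1] = 2·18 = 36.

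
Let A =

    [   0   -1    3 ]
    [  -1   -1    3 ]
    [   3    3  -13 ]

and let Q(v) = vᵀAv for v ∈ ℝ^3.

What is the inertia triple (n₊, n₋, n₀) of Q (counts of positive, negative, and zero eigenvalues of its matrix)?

(1, 2, 0)

By Sylvester's law of inertia any congruent diagonalization of A has 1 positive, 2 negative and 0 zero entries.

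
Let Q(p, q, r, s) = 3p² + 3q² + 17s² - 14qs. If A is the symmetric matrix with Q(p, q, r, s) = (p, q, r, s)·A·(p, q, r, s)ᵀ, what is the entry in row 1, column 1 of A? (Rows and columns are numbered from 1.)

3

The coefficient of p² in Q is 3, and that is exactly A[1,1].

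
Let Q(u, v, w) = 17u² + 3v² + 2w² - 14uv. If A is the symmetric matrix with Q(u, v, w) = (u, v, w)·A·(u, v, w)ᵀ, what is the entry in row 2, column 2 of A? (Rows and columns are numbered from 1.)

3

The coefficient of v² in Q is 3, and that is exactly A[2,2].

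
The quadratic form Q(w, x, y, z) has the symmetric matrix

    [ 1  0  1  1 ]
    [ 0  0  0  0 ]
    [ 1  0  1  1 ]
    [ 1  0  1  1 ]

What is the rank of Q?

1

Row-reducing A symmetrically gives the diagonal entries 1, 0, 0, 0.
So there are 1 positive, 3 zero pivots.
The rank is the number of nonzero pivots: 1.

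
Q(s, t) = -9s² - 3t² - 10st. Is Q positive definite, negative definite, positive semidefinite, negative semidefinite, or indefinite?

The symmetric matrix of Q is A = [[-9, -5], [-5, -3]].
Leading principal minors: Δ_1 = -9, Δ_2 = 2.
The signs alternate starting with Δ_1 < 0, so by Sylvester's criterion Q is negative definite.

negative definite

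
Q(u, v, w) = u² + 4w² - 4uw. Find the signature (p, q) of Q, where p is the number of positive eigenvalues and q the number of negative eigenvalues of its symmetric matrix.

The associated matrix is A = [[1, 0, -2], [0, 0, 0], [-2, 0, 4]].
Congruent diagonalization of A (simultaneous row and column reduction) yields pivots 1, 0, 0.
Counting signs: 1 positive, 2 zero.

(1, 0)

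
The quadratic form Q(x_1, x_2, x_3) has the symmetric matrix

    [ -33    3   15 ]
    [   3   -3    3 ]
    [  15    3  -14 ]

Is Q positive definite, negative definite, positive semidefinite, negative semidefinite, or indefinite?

Leading principal minors: Δ_1 = -33, Δ_2 = 90, Δ_3 = -18.
The signs alternate starting with Δ_1 < 0, so by Sylvester's criterion Q is negative definite.

negative definite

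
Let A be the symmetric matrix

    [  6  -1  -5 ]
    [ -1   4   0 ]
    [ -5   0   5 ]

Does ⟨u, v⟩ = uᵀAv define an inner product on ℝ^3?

An LDLᵀ factorisation of A has diagonal entries 6, 23/6, 15/23.
That gives 3 positive pivots.
Hence Q is positive definite.
⟨·,·⟩ is an inner product exactly when A is positive definite.

yes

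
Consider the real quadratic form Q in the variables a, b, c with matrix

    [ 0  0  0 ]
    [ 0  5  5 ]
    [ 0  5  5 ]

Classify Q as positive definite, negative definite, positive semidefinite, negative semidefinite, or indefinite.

Congruent diagonalization of A (simultaneous row and column reduction) yields pivots 0, 5, 0.
That gives 1 positive, 2 zero pivots.
Hence Q is positive semidefinite.

positive semidefinite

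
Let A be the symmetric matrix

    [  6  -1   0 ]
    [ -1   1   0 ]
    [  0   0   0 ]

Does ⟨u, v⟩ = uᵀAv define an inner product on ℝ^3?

no

Row-reducing A symmetrically gives the diagonal entries 6, 5/6, 0.
So there are 2 positive, 1 zero pivots.
Hence Q is positive semidefinite.
⟨·,·⟩ is an inner product exactly when A is positive definite.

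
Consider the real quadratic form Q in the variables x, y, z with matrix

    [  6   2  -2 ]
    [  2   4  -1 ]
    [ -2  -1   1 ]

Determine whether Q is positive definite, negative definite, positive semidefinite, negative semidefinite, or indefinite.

positive definite

Leading principal minors: Δ_1 = 6, Δ_2 = 20, Δ_3 = 6.
All leading principal minors are positive, so by Sylvester's criterion Q is positive definite.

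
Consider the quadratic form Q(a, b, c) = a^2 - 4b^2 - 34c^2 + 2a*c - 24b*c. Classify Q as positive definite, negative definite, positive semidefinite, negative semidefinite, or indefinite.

The symmetric matrix is A = [[1, 0, 1], [0, -4, -12], [1, -12, -34]].
Applying the same elementary operations to the rows and columns of A produces a congruent diagonal matrix with entries 1, -4, 1.
So there are 2 positive, 1 negative pivots.
Hence Q is indefinite.

indefinite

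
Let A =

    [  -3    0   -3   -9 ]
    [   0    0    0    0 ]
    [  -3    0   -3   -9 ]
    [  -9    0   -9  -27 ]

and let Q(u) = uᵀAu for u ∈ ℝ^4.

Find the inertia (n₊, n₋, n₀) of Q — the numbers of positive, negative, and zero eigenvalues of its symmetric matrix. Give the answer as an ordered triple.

Congruent diagonalization of A (simultaneous row and column reduction) yields pivots -3, 0, 0, 0.
Counting signs: 1 negative, 3 zero.

(0, 1, 3)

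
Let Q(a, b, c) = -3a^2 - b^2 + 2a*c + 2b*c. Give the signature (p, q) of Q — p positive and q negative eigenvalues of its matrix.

Write A = [[-3, 0, 1], [0, -1, 1], [1, 1, 0]].
Symmetric row and column elimination reduces A to a congruent diagonal form with pivots -3, -1, 4/3.
So there are 1 positive, 2 negative pivots.

(1, 2)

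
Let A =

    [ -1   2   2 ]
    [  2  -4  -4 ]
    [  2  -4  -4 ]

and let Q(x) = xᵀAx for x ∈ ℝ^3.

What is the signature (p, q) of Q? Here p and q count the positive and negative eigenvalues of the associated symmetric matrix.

Symmetric row and column elimination reduces A to a congruent diagonal form with pivots -1, 0, 0.
That gives 1 negative, 2 zero pivots.

(0, 1)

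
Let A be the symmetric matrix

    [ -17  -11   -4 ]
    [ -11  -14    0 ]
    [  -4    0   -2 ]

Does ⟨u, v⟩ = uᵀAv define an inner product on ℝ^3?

no

Congruent diagonalization of A (simultaneous row and column reduction) yields pivots -17, -117/17, -10/117.
Counting signs: 3 negative.
Hence Q is negative definite.
⟨·,·⟩ is an inner product exactly when A is positive definite.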